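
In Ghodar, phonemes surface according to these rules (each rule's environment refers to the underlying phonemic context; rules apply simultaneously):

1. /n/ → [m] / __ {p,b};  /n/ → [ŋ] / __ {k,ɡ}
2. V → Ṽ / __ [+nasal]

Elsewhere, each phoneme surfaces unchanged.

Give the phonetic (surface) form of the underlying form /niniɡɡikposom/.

/n/ — word-initial; rule 1 does not apply here → [n].
/i/ — between /n/ and /n/, before a nasal consonant — surfaces as [ĩ] (rule 2).
/n/ (between /i/ and /i/) is in the target of rule 1 but the environment (before a labial or velar stop) is not met → [n].
/i/ (between /n/ and /ɡ/): rule 2 targets it, but not before a nasal consonant → unchanged [i].
/ɡ/ — not in any rule's target class → [ɡ].
/ɡ/ (between /ɡ/ and /i/): no rule targets it → [ɡ].
/i/ (between /ɡ/ and /k/) is in the target of rule 2 but the environment (before a nasal consonant) is not met → [i].
/k/ stays [k].
/p/ (between /k/ and /o/) is unaffected → [p].
/o/ (between /p/ and /s/) is in the target of rule 2 but the environment (before a nasal consonant) is not met → [o].
/s/ (between /o/ and /o/) is unaffected → [s].
/o/ (between /s/ and /m/) occurs before a nasal consonant → [õ] by rule 2.
/m/ (word-final) is unaffected → [m].

[nĩniɡɡikposõm]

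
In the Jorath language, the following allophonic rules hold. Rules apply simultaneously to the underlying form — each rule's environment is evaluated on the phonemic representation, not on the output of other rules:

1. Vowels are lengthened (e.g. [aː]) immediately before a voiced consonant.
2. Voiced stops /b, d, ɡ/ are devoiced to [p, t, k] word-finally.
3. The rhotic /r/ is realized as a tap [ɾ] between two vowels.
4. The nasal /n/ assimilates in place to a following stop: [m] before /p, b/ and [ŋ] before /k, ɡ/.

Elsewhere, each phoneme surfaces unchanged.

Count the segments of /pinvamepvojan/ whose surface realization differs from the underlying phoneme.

Segments that undergo a rule: /i/ → [iː] (rule 1); /a/ → [aː] (rule 1); /o/ → [oː] (rule 1); /a/ → [aː] (rule 1).
All other segments surface unchanged.

4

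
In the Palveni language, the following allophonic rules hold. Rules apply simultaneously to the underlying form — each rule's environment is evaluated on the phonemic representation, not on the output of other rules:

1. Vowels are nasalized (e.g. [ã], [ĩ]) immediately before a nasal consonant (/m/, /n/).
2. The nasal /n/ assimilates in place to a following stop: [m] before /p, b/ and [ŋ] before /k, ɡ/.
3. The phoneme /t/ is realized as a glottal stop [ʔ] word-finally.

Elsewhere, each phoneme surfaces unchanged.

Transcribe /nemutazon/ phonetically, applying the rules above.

[nẽmutazõn]

/n/ (word-initial) fails the environment for rule 2, so it stays [n].
/e/ — between /n/ and /m/, before a nasal consonant — surfaces as [ẽ] (rule 1).
/m/ (between /e/ and /u/) is unaffected → [m].
/u/ (between /m/ and /t/) fails the environment for rule 1, so it stays [u].
/t/ (between /u/ and /a/) fails the environment for rule 3, so it stays [t].
/a/ (between /t/ and /z/): rule 1 targets it, but not before a nasal consonant → unchanged [a].
/z/ (between /a/ and /o/) is unaffected → [z].
/o/ (between /z/ and /n/) occurs before a nasal consonant → [õ] by rule 1.
/n/ (word-final) fails the environment for rule 2, so it stays [n].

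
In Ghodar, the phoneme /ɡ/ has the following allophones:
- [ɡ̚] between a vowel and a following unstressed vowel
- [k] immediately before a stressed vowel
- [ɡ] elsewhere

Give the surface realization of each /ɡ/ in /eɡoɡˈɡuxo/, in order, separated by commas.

Occurrence 1 (position 2): between a vowel and a following unstressed vowel → [ɡ̚].
Occurrence 2 (position 4): no conditioning environment matches → elsewhere allophone [ɡ].
Occurrence 3 (position 5): immediately before a stressed vowel → [k].

[ɡ̚], [ɡ], [k]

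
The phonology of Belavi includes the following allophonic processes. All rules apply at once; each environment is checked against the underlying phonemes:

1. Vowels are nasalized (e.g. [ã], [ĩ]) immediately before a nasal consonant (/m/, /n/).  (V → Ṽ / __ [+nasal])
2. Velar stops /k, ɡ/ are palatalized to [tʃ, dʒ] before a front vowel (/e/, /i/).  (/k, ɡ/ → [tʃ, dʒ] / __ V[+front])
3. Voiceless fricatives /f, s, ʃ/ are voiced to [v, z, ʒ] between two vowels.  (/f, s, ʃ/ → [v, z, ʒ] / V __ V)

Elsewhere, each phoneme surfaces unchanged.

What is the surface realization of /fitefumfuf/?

[fitevũmfuf]

/f/ — word-initial; rule 3 does not apply here → [f].
/i/ (between /f/ and /t/) fails the environment for rule 1, so it stays [i].
/t/ — not in any rule's target class → [t].
/e/ — between /t/ and /f/; rule 1 does not apply here → [e].
/f/ (between /e/ and /u/): between two vowels, so rule 3 applies → [v].
/u/ (between /f/ and /m/) occurs before a nasal consonant → [ũ] by rule 1.
/m/ (between /u/ and /f/): no rule targets it → [m].
/f/ — between /m/ and /u/; rule 3 does not apply here → [f].
/u/ — between /f/ and /f/; rule 1 does not apply here → [u].
/f/ (word-final) fails the environment for rule 3, so it stays [f].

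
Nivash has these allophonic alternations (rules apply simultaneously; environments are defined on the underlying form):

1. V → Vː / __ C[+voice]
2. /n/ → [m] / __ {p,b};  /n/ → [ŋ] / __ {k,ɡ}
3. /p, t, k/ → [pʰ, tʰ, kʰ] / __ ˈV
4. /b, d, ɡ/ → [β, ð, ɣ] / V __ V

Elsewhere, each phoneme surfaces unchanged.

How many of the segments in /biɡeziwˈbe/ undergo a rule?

Segments that undergo a rule: /i/ → [iː] (rule 1); /ɡ/ → [ɣ] (rule 4); /e/ → [eː] (rule 1); /i/ → [iː] (rule 1).
All other segments surface unchanged.

4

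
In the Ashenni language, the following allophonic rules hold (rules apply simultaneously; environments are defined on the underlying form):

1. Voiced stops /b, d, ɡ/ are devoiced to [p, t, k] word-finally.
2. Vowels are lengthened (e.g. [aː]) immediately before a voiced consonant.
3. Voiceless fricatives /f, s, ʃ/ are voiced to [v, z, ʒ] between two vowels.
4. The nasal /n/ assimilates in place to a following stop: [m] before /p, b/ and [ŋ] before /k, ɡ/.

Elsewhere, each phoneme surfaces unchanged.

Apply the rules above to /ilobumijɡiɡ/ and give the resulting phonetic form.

[iːloːbuːmiːjɡiːk]

/i/ (word-initial) occurs before a voiced consonant → [iː] by rule 2.
Rule 2 applies to /o/ (between /l/ and /b/: before a voiced consonant) → [oː].
/b/ (between /o/ and /u/) fails the environment for rule 1, so it stays [b].
/u/ meets the environment for rule 2 (before a voiced consonant) → [uː].
/i/ (between /m/ and /j/): before a voiced consonant, so rule 2 applies → [iː].
/ɡ/ (between /j/ and /i/) fails the environment for rule 1, so it stays [ɡ].
/i/ (between /ɡ/ and /ɡ/) occurs before a voiced consonant → [iː] by rule 2.
/ɡ/ (word-final) occurs word-finally → [k] by rule 1.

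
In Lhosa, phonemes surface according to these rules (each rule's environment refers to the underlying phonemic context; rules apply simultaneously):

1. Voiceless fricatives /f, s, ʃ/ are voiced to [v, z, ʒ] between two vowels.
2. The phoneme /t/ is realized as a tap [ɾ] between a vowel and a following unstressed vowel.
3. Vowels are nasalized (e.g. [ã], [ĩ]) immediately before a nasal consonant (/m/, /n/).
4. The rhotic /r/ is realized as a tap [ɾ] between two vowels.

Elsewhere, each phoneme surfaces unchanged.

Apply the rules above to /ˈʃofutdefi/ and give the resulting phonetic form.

/ʃ/ (word-initial): rule 1 targets it, but not between two vowels → unchanged [ʃ].
/o/ (between /ʃ/ and /f/) is in the target of rule 3 but the environment (before a nasal consonant) is not met → [o].
/f/ (between /o/ and /u/) occurs between two vowels → [v] by rule 1.
/u/ — between /f/ and /t/; rule 3 does not apply here → [u].
/t/ — between /u/ and /d/; rule 2 does not apply here → [t].
/d/ — not in any rule's target class → [d].
/e/ — between /d/ and /f/; rule 3 does not apply here → [e].
/f/ meets the environment for rule 1 (between two vowels) → [v].
/i/ (word-final) fails the environment for rule 3, so it stays [i].

[ˈʃovutdevi]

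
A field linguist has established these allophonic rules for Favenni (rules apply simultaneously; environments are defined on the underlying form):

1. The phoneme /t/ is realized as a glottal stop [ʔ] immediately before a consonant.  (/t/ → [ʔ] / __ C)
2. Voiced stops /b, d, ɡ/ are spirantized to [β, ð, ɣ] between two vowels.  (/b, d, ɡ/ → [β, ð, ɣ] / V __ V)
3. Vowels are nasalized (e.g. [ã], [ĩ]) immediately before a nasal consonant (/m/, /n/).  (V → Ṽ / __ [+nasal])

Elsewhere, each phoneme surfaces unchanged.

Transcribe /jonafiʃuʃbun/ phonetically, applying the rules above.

[jõnafiʃuʃbũn]

/j/ stays [j].
/o/ (between /j/ and /n/): before a nasal consonant, so rule 3 applies → [õ].
/n/ (between /o/ and /a/): no rule targets it → [n].
/a/ (between /n/ and /f/): rule 3 targets it, but not before a nasal consonant → unchanged [a].
/f/ — not in any rule's target class → [f].
/i/ (between /f/ and /ʃ/): rule 3 targets it, but not before a nasal consonant → unchanged [i].
/ʃ/ stays [ʃ].
/u/ (between /ʃ/ and /ʃ/): rule 3 targets it, but not before a nasal consonant → unchanged [u].
/ʃ/ (between /u/ and /b/) is unaffected → [ʃ].
/b/ (between /ʃ/ and /u/): rule 2 targets it, but not between two vowels → unchanged [b].
/u/ (between /b/ and /n/) occurs before a nasal consonant → [ũ] by rule 3.
/n/ stays [n].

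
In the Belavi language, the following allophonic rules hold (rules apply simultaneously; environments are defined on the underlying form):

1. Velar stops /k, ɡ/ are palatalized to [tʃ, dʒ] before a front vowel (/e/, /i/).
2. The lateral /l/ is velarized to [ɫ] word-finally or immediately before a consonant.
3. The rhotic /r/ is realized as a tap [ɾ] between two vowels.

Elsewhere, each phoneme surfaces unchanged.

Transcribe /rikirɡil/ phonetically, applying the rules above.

/r/ — word-initial; rule 3 does not apply here → [r].
/i/ (between /r/ and /k/) is unaffected → [i].
/k/ — between /i/ and /i/, before a front vowel — surfaces as [tʃ] (rule 1).
/i/ stays [i].
/r/ — between /i/ and /ɡ/; rule 3 does not apply here → [r].
Rule 1 applies to /ɡ/ (between /r/ and /i/: before a front vowel) → [dʒ].
/i/ (between /ɡ/ and /l/) is unaffected → [i].
Rule 2 applies to /l/ (word-final: word-finally or immediately before a consonant) → [ɫ].

[ritʃirdʒiɫ]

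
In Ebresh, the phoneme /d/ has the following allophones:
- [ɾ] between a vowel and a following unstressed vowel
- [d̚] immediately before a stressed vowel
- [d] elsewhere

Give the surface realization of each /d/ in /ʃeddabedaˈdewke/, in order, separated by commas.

[d], [d], [ɾ], [d̚]

Occurrence 1 (position 3): no conditioning environment matches → elsewhere allophone [d].
Occurrence 2 (position 4): no conditioning environment matches → elsewhere allophone [d].
Occurrence 3 (position 8): between a vowel and a following unstressed vowel → [ɾ].
Occurrence 4 (position 10): immediately before a stressed vowel → [d̚].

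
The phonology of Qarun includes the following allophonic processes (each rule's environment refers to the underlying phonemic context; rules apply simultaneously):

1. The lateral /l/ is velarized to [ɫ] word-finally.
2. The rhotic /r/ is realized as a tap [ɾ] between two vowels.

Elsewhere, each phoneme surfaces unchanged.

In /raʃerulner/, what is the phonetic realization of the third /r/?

[r]

/r/ (word-final): rule 2 targets it, but not between two vowels → unchanged [r].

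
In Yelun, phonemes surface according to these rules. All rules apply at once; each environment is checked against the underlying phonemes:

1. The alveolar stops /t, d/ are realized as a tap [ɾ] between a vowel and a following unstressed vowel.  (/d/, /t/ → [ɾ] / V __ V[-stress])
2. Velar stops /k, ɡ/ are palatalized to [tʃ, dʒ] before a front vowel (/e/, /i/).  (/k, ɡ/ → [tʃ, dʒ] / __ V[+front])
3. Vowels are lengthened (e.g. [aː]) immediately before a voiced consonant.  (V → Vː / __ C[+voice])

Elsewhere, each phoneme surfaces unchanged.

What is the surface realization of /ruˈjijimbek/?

/r/ (word-initial): no rule targets it → [r].
/u/ (between /r/ and /j/): before a voiced consonant, so rule 3 applies → [uː].
/j/ (between /u/ and /i/): no rule targets it → [j].
/i/ meets the environment for rule 3 (before a voiced consonant) → [iː].
/j/ (between /i/ and /i/): no rule targets it → [j].
/i/ (between /j/ and /m/): before a voiced consonant, so rule 3 applies → [iː].
/m/ stays [m].
/b/ (between /m/ and /e/): no rule targets it → [b].
/e/ — between /b/ and /k/; rule 3 does not apply here → [e].
/k/ (word-final) fails the environment for rule 2, so it stays [k].

[ruːˈjiːjiːmbek]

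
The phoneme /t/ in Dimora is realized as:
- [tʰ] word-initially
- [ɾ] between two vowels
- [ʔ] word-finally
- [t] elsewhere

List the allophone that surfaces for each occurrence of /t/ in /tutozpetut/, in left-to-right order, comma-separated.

Occurrence 1 (position 1): word-initially → [tʰ].
Occurrence 2 (position 3): between two vowels → [ɾ].
Occurrence 3 (position 8): between two vowels → [ɾ].
Occurrence 4 (position 10): word-finally → [ʔ].

[tʰ], [ɾ], [ɾ], [ʔ]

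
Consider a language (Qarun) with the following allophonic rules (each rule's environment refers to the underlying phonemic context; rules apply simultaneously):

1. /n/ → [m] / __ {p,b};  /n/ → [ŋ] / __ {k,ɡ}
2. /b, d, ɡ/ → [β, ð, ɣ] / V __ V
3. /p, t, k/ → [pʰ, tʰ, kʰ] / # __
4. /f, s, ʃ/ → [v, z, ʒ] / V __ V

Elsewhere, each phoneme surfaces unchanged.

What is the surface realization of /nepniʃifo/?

/n/ — word-initial; rule 1 does not apply here → [n].
/e/ (between /n/ and /p/) is unaffected → [e].
/p/ (between /e/ and /n/): rule 3 targets it, but not word-initially → unchanged [p].
/n/ (between /p/ and /i/): rule 1 targets it, but not before a labial or velar stop → unchanged [n].
/i/ stays [i].
/ʃ/ meets the environment for rule 4 (between two vowels) → [ʒ].
/i/ — not in any rule's target class → [i].
/f/ (between /i/ and /o/): between two vowels, so rule 4 applies → [v].
/o/ stays [o].

[nepniʒivo]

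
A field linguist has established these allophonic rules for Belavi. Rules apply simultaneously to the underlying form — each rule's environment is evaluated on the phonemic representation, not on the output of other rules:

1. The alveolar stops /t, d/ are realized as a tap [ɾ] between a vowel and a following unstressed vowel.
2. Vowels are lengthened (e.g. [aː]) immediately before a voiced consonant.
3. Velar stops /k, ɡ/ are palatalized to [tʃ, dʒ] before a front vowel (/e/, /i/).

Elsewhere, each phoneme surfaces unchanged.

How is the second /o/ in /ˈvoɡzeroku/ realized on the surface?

[o]

/o/ (between /r/ and /k/) is in the target of rule 2 but the environment (before a voiced consonant) is not met → [o].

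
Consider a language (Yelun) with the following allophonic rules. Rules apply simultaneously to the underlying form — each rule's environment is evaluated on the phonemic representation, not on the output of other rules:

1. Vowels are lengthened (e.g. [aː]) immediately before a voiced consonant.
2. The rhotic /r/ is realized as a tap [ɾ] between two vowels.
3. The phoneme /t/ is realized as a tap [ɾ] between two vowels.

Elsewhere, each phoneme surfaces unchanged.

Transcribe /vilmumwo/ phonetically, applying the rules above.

[viːlmuːmwo]

/v/ (word-initial): no rule targets it → [v].
/i/ meets the environment for rule 1 (before a voiced consonant) → [iː].
/l/ stays [l].
/m/ (between /l/ and /u/): no rule targets it → [m].
/u/ meets the environment for rule 1 (before a voiced consonant) → [uː].
/m/ stays [m].
/w/ — not in any rule's target class → [w].
/o/ (word-final): rule 1 targets it, but not before a voiced consonant → unchanged [o].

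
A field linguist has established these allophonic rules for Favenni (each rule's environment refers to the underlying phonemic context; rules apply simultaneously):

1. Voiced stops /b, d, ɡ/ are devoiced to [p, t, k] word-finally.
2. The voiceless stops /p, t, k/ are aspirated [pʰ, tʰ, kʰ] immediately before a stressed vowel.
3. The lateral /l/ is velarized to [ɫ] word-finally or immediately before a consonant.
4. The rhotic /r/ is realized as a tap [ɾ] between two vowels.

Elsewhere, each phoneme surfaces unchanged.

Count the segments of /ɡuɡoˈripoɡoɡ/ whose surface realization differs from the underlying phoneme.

Segments that undergo a rule: /r/ → [ɾ] (rule 4); /ɡ/ → [k] (rule 1).
All other segments surface unchanged.

2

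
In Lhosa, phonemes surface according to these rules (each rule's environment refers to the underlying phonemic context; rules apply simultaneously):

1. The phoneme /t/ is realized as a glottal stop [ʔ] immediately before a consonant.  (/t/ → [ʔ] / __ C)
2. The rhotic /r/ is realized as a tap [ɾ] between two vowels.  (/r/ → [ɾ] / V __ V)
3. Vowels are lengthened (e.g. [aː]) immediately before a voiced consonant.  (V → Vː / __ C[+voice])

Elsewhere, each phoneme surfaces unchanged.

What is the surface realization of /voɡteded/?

[voːɡteːdeːd]

/o/ (between /v/ and /ɡ/) occurs before a voiced consonant → [oː] by rule 3.
/t/ (between /ɡ/ and /e/): rule 1 targets it, but not immediately before a consonant → unchanged [t].
Rule 3 applies to /e/ (between /t/ and /d/: before a voiced consonant) → [eː].
/e/ — between /d/ and /d/, before a voiced consonant — surfaces as [eː] (rule 3).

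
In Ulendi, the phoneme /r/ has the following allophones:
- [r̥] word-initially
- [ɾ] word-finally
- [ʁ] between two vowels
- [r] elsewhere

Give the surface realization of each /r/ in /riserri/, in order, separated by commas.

[r̥], [r], [r]

Occurrence 1 (position 1): word-initially → [r̥].
Occurrence 2 (position 5): no conditioning environment matches → elsewhere allophone [r].
Occurrence 3 (position 6): no conditioning environment matches → elsewhere allophone [r].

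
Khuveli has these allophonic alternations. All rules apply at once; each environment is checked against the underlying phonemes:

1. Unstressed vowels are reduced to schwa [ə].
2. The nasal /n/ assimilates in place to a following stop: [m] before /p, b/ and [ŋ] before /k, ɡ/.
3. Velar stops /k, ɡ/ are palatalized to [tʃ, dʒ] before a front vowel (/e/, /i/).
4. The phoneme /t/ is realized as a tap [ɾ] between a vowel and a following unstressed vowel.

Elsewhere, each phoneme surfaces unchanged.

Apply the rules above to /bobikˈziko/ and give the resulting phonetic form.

[bəbəkˈzikə]

/b/ (word-initial): no rule targets it → [b].
/o/ (between /b/ and /b/): in an unstressed syllable, so rule 1 applies → [ə].
/b/ — not in any rule's target class → [b].
/i/ — between /b/ and /k/, in an unstressed syllable — surfaces as [ə] (rule 1).
/k/ (between /i/ and /z/) is in the target of rule 3 but the environment (before a front vowel) is not met → [k].
/z/ — not in any rule's target class → [z].
/i/ — between /z/ and /k/; rule 1 does not apply here → [i].
/k/ (between /i/ and /o/) is in the target of rule 3 but the environment (before a front vowel) is not met → [k].
Rule 1 applies to /o/ (word-final: in an unstressed syllable) → [ə].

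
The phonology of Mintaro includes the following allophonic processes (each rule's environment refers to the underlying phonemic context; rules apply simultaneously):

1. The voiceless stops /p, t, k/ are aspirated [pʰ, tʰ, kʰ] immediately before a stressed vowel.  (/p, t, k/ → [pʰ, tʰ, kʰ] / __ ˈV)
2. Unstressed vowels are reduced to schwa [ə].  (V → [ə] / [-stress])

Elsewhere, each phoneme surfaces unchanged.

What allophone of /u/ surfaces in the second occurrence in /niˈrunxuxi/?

/u/ meets the environment for rule 2 (in an unstressed syllable) → [ə].

[ə]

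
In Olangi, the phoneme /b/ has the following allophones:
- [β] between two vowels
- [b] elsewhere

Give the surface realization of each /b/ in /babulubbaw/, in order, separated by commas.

Occurrence 1 (position 1): no conditioning environment matches → elsewhere allophone [b].
Occurrence 2 (position 3): between two vowels → [β].
Occurrence 3 (position 7): no conditioning environment matches → elsewhere allophone [b].
Occurrence 4 (position 8): no conditioning environment matches → elsewhere allophone [b].

[b], [β], [b], [b]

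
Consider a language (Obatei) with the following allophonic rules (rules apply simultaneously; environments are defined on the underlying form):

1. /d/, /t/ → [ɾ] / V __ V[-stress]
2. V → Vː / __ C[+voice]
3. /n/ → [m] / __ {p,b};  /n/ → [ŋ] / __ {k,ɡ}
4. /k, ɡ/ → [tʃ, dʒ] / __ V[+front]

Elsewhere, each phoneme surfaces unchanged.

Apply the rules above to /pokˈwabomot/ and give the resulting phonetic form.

/p/ (word-initial): no rule targets it → [p].
/o/ (between /p/ and /k/) fails the environment for rule 2, so it stays [o].
/k/ (between /o/ and /w/): rule 4 targets it, but not before a front vowel → unchanged [k].
/w/ stays [w].
/a/ (between /w/ and /b/) occurs before a voiced consonant → [aː] by rule 2.
/b/ stays [b].
/o/ (between /b/ and /m/): before a voiced consonant, so rule 2 applies → [oː].
/m/ (between /o/ and /o/) is unaffected → [m].
/o/ (between /m/ and /t/): rule 2 targets it, but not before a voiced consonant → unchanged [o].
/t/ (word-final): rule 1 targets it, but not between a vowel and a following unstressed vowel → unchanged [t].

[pokˈwaːboːmot]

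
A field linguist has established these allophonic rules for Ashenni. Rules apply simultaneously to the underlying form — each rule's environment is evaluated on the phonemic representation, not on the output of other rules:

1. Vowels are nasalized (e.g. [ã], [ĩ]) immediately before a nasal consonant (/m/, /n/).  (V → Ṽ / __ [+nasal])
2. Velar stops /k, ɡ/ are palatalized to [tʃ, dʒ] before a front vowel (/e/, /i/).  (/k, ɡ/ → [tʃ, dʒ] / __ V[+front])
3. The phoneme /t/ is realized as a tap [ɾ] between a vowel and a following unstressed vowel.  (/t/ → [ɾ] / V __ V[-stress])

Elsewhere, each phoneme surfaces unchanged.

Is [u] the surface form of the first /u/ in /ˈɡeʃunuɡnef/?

No

/u/ — between /ʃ/ and /n/, before a nasal consonant — surfaces as [ũ] (rule 1).
The actual realization is [ũ], not [u].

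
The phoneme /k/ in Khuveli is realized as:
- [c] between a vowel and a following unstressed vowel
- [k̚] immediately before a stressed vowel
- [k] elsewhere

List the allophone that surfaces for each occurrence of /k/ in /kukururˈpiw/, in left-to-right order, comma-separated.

Occurrence 1 (position 1): no conditioning environment matches → elsewhere allophone [k].
Occurrence 2 (position 3): between a vowel and a following unstressed vowel → [c].

[k], [c]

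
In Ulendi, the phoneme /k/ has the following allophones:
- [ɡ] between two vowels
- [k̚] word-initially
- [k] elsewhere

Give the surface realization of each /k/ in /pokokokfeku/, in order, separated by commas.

[ɡ], [ɡ], [k], [ɡ]

Occurrence 1 (position 3): between two vowels → [ɡ].
Occurrence 2 (position 5): between two vowels → [ɡ].
Occurrence 3 (position 7): no conditioning environment matches → elsewhere allophone [k].
Occurrence 4 (position 10): between two vowels → [ɡ].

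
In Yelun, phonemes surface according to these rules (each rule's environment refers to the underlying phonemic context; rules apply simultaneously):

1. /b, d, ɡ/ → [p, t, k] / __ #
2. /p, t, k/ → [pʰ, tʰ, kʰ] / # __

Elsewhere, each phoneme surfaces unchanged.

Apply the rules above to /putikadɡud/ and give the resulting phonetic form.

[pʰutikadɡut]

/p/ (word-initial): word-initially, so rule 2 applies → [pʰ].
/u/ (between /p/ and /t/): no rule targets it → [u].
/t/ (between /u/ and /i/) fails the environment for rule 2, so it stays [t].
/i/ — not in any rule's target class → [i].
/k/ (between /i/ and /a/): rule 2 targets it, but not word-initially → unchanged [k].
/a/ (between /k/ and /d/): no rule targets it → [a].
/d/ (between /a/ and /ɡ/) is in the target of rule 1 but the environment (word-finally) is not met → [d].
/ɡ/ — between /d/ and /u/; rule 1 does not apply here → [ɡ].
/u/ (between /ɡ/ and /d/) is unaffected → [u].
/d/ — word-final, word-finally — surfaces as [t] (rule 1).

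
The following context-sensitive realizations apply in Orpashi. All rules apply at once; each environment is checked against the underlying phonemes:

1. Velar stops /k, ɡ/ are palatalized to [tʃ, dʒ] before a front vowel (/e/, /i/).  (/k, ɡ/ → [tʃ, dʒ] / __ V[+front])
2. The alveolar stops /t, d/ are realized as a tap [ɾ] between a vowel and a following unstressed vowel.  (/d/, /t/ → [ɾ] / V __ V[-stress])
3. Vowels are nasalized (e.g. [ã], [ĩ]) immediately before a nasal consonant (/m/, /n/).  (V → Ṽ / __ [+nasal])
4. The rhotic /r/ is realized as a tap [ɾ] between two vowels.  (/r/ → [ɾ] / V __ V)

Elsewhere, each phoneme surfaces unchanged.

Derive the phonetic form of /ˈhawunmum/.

/h/ stays [h].
/a/ — between /h/ and /w/; rule 3 does not apply here → [a].
/w/ (between /a/ and /u/): no rule targets it → [w].
/u/ meets the environment for rule 3 (before a nasal consonant) → [ũ].
/n/ (between /u/ and /m/) is unaffected → [n].
/m/ (between /n/ and /u/): no rule targets it → [m].
/u/ (between /m/ and /m/): before a nasal consonant, so rule 3 applies → [ũ].
/m/ stays [m].

[ˈhawũnmũm]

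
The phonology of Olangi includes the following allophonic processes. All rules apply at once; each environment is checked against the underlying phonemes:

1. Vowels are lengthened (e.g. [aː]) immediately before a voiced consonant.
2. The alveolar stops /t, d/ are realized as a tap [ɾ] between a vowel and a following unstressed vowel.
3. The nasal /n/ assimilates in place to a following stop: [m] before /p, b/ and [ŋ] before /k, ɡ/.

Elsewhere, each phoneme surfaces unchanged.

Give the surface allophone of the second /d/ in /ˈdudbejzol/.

/d/ — between /u/ and /b/; rule 2 does not apply here → [d].

[d]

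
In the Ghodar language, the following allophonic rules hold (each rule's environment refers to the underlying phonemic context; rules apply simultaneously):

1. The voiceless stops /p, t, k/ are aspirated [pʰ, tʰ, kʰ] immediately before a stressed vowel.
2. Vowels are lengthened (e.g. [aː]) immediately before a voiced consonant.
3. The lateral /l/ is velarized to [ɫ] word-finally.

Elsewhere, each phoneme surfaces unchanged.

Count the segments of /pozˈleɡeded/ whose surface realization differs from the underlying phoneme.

4

Segments that undergo a rule: /o/ → [oː] (rule 2); /e/ → [eː] (rule 2); /e/ → [eː] (rule 2); /e/ → [eː] (rule 2).
All other segments surface unchanged.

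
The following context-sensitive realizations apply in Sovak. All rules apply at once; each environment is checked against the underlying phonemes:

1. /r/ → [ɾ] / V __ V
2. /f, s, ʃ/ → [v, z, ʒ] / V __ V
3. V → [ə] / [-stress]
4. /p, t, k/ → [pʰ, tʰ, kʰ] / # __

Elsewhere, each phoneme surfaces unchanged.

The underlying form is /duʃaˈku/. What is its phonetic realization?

[dəʒəˈku]

/d/ — not in any rule's target class → [d].
/u/ (between /d/ and /ʃ/): in an unstressed syllable, so rule 3 applies → [ə].
/ʃ/ (between /u/ and /a/): between two vowels, so rule 2 applies → [ʒ].
/a/ meets the environment for rule 3 (in an unstressed syllable) → [ə].
/k/ (between /a/ and /u/): rule 4 targets it, but not word-initially → unchanged [k].
/u/ (word-final) fails the environment for rule 3, so it stays [u].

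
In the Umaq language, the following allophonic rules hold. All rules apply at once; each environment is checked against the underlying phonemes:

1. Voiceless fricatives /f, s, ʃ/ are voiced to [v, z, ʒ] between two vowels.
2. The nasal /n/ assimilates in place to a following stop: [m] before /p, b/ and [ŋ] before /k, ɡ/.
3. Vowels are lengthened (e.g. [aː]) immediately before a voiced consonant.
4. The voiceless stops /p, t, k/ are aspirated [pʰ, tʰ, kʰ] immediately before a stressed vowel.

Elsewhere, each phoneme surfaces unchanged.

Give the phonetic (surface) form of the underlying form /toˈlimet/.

/t/ (word-initial) is in the target of rule 4 but the environment (immediately before a stressed vowel) is not met → [t].
/o/ (between /t/ and /l/): before a voiced consonant, so rule 3 applies → [oː].
/l/ (between /o/ and /i/) is unaffected → [l].
/i/ (between /l/ and /m/): before a voiced consonant, so rule 3 applies → [iː].
/m/ stays [m].
/e/ (between /m/ and /t/) fails the environment for rule 3, so it stays [e].
/t/ (word-final) fails the environment for rule 4, so it stays [t].

[toːˈliːmet]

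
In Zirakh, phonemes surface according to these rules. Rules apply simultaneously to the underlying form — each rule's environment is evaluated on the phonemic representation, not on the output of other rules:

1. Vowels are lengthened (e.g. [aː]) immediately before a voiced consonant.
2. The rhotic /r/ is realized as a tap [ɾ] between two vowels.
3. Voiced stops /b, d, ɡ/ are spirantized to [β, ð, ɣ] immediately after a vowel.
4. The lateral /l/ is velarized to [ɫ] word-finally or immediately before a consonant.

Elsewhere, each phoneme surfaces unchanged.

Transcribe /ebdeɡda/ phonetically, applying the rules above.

[eːβdeːɣda]

Rule 1 applies to /e/ (word-initial: before a voiced consonant) → [eː].
/b/ meets the environment for rule 3 (immediately after a vowel) → [β].
/d/ (between /b/ and /e/): rule 3 targets it, but not immediately after a vowel → unchanged [d].
/e/ meets the environment for rule 1 (before a voiced consonant) → [eː].
/ɡ/ meets the environment for rule 3 (immediately after a vowel) → [ɣ].
/d/ — between /ɡ/ and /a/; rule 3 does not apply here → [d].
/a/ — word-final; rule 1 does not apply here → [a].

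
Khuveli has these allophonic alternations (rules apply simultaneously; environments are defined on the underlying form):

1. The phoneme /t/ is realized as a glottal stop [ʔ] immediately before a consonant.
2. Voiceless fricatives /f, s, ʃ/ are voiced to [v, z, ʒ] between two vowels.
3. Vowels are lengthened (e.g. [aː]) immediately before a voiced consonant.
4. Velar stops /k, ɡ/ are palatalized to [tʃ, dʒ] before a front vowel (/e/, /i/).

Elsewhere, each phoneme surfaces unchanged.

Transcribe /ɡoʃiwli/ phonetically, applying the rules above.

[ɡoʒiːwli]

/ɡ/ — word-initial; rule 4 does not apply here → [ɡ].
/o/ — between /ɡ/ and /ʃ/; rule 3 does not apply here → [o].
/ʃ/ (between /o/ and /i/) occurs between two vowels → [ʒ] by rule 2.
/i/ meets the environment for rule 3 (before a voiced consonant) → [iː].
/i/ (word-final): rule 3 targets it, but not before a voiced consonant → unchanged [i].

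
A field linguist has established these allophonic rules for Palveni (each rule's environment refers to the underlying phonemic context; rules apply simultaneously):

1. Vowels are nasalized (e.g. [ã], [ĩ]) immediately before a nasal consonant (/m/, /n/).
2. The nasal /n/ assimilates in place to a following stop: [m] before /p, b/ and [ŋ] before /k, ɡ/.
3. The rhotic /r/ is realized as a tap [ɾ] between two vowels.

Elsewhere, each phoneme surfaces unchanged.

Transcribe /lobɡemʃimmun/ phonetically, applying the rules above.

/l/ (word-initial) is unaffected → [l].
/o/ (between /l/ and /b/): rule 1 targets it, but not before a nasal consonant → unchanged [o].
/b/ — not in any rule's target class → [b].
/ɡ/ — not in any rule's target class → [ɡ].
Rule 1 applies to /e/ (between /ɡ/ and /m/: before a nasal consonant) → [ẽ].
/m/ (between /e/ and /ʃ/) is unaffected → [m].
/ʃ/ stays [ʃ].
/i/ (between /ʃ/ and /m/): before a nasal consonant, so rule 1 applies → [ĩ].
/m/ (between /i/ and /m/): no rule targets it → [m].
/m/ (between /m/ and /u/) is unaffected → [m].
/u/ (between /m/ and /n/): before a nasal consonant, so rule 1 applies → [ũ].
/n/ (word-final): rule 2 targets it, but not before a labial or velar stop → unchanged [n].

[lobɡẽmʃĩmmũn]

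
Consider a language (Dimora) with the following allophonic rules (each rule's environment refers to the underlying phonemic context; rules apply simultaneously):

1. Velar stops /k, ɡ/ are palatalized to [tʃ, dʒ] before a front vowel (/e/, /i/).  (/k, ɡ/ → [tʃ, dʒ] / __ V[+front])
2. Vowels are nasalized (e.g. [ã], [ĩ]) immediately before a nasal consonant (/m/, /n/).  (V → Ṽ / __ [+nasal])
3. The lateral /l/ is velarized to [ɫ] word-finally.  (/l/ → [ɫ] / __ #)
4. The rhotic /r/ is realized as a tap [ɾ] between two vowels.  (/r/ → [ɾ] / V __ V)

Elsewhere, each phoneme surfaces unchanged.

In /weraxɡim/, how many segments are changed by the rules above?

3

Segments that undergo a rule: /r/ → [ɾ] (rule 4); /ɡ/ → [dʒ] (rule 1); /i/ → [ĩ] (rule 2).
All other segments surface unchanged.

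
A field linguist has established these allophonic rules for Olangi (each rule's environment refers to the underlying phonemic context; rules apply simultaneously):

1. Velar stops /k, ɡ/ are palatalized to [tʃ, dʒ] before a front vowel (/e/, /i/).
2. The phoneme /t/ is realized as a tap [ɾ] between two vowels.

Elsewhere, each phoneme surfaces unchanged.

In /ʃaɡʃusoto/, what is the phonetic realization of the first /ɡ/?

[ɡ]

/ɡ/ (between /a/ and /ʃ/) fails the environment for rule 1, so it stays [ɡ].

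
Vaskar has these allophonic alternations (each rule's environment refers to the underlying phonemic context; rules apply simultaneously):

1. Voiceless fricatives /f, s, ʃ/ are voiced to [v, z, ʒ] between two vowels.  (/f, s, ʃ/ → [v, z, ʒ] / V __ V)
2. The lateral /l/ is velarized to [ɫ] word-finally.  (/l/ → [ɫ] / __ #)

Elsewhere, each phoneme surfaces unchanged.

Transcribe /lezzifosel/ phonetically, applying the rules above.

/l/ (word-initial) is in the target of rule 2 but the environment (word-finally) is not met → [l].
/e/ — not in any rule's target class → [e].
/z/ — not in any rule's target class → [z].
/z/ (between /z/ and /i/): no rule targets it → [z].
/i/ stays [i].
Rule 1 applies to /f/ (between /i/ and /o/: between two vowels) → [v].
/o/ (between /f/ and /s/): no rule targets it → [o].
/s/ (between /o/ and /e/): between two vowels, so rule 1 applies → [z].
/e/ stays [e].
Rule 2 applies to /l/ (word-final: word-finally) → [ɫ].

[lezzivozeɫ]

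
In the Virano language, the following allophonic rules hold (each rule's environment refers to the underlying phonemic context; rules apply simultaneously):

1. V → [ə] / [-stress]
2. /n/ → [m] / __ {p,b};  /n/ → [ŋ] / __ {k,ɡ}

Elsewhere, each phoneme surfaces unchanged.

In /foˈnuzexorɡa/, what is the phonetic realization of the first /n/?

[n]

/n/ — between /o/ and /u/; rule 2 does not apply here → [n].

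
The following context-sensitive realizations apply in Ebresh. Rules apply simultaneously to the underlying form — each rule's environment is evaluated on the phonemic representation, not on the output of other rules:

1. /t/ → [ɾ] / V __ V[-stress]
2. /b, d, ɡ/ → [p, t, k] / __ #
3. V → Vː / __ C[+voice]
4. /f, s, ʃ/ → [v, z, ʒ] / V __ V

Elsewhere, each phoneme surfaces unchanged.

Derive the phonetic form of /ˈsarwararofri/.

/s/ (word-initial): rule 4 targets it, but not between two vowels → unchanged [s].
/a/ (between /s/ and /r/): before a voiced consonant, so rule 3 applies → [aː].
/r/ stays [r].
/w/ — not in any rule's target class → [w].
/a/ meets the environment for rule 3 (before a voiced consonant) → [aː].
/r/ (between /a/ and /a/): no rule targets it → [r].
Rule 3 applies to /a/ (between /r/ and /r/: before a voiced consonant) → [aː].
/r/ — not in any rule's target class → [r].
/o/ (between /r/ and /f/) is in the target of rule 3 but the environment (before a voiced consonant) is not met → [o].
/f/ — between /o/ and /r/; rule 4 does not apply here → [f].
/r/ stays [r].
/i/ (word-final): rule 3 targets it, but not before a voiced consonant → unchanged [i].

[ˈsaːrwaːraːrofri]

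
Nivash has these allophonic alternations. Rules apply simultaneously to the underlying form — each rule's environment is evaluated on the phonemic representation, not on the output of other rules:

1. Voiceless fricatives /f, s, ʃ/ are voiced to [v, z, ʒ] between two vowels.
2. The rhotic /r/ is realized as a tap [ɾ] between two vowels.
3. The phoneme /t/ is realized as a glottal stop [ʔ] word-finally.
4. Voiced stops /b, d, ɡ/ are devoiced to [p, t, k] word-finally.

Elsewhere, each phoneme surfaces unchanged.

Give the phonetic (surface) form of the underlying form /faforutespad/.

[favoɾutespat]

/f/ (word-initial) is in the target of rule 1 but the environment (between two vowels) is not met → [f].
/a/ (between /f/ and /f/) is unaffected → [a].
/f/ meets the environment for rule 1 (between two vowels) → [v].
/o/ stays [o].
Rule 2 applies to /r/ (between /o/ and /u/: between two vowels) → [ɾ].
/u/ — not in any rule's target class → [u].
/t/ — between /u/ and /e/; rule 3 does not apply here → [t].
/e/ stays [e].
/s/ — between /e/ and /p/; rule 1 does not apply here → [s].
/p/ — not in any rule's target class → [p].
/a/ (between /p/ and /d/): no rule targets it → [a].
/d/ — word-final, word-finally — surfaces as [t] (rule 4).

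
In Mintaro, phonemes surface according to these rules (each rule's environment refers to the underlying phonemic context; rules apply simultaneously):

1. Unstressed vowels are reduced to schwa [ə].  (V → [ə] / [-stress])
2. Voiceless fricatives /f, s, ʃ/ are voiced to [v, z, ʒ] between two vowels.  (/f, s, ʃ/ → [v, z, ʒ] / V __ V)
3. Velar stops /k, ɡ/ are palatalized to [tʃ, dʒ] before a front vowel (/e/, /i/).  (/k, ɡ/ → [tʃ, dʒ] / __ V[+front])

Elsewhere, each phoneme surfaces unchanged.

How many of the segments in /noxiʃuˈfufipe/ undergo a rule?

Segments that undergo a rule: /o/ → [ə] (rule 1); /i/ → [ə] (rule 1); /ʃ/ → [ʒ] (rule 2); /u/ → [ə] (rule 1); /f/ → [v] (rule 2); /f/ → [v] (rule 2); /i/ → [ə] (rule 1); /e/ → [ə] (rule 1).
All other segments surface unchanged.

8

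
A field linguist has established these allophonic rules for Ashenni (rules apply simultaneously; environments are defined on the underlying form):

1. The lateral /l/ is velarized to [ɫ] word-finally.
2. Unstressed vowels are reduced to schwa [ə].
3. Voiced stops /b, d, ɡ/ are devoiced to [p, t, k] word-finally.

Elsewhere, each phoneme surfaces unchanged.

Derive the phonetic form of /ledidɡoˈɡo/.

/l/ — word-initial; rule 1 does not apply here → [l].
/e/ (between /l/ and /d/) occurs in an unstressed syllable → [ə] by rule 2.
/d/ (between /e/ and /i/) is in the target of rule 3 but the environment (word-finally) is not met → [d].
/i/ — between /d/ and /d/, in an unstressed syllable — surfaces as [ə] (rule 2).
/d/ (between /i/ and /ɡ/) fails the environment for rule 3, so it stays [d].
/ɡ/ (between /d/ and /o/) fails the environment for rule 3, so it stays [ɡ].
/o/ (between /ɡ/ and /ɡ/): in an unstressed syllable, so rule 2 applies → [ə].
/ɡ/ — between /o/ and /o/; rule 3 does not apply here → [ɡ].
/o/ (word-final) is in the target of rule 2 but the environment (in an unstressed syllable) is not met → [o].

[lədədɡəˈɡo]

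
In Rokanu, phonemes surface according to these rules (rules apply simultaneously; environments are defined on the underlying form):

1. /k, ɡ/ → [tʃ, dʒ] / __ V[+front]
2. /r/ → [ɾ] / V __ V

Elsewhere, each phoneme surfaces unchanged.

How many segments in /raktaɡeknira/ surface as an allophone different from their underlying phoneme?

2

Segments that undergo a rule: /ɡ/ → [dʒ] (rule 1); /r/ → [ɾ] (rule 2).
All other segments surface unchanged.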